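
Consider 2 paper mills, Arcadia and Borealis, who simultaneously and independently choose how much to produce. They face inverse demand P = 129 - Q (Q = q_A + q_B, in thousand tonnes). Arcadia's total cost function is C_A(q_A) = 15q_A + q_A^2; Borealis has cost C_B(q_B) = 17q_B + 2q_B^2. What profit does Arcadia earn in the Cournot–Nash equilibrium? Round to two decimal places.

Arcadia's profit: π_A = (129 - Q)q_A - (15q_A + q_A²). Setting ∂π_A/∂q_A = 0: 114 - 4q_A - (q_B) = 0.
Borealis's profit: π_B = (129 - Q)q_B - (17q_B + 2q_B²). Setting ∂π_B/∂q_B = 0: 112 - 6q_B - (q_A) = 0.
Rearranging gives the reaction functions q_A = (114 - q_B)/4 and q_B = (112 - q_A)/6.
Solving the pair: q_A = 572/23, q_B = 334/23.
Price P = 129 - 906/23 = 89.6087.
Arcadia's profit: 89.6087·(572/23) - 15·(572/23) - (572/23)² = 1236.9905.

1236.99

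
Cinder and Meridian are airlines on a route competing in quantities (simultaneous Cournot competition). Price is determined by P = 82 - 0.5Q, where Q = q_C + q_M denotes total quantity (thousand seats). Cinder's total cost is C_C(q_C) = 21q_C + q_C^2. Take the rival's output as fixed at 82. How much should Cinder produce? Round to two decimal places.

With the rival's output fixed at 82, Cinder's profit is π_C = (82 - (1/2)·82 - (1/2)q_C)q_C - (21q_C + q_C²) = (41 - (1/2)q_C)q_C - (21q_C + q_C²).
∂π_C/∂q_C = 20 - 3q_C = 0, so q_C = 20/3.

6.67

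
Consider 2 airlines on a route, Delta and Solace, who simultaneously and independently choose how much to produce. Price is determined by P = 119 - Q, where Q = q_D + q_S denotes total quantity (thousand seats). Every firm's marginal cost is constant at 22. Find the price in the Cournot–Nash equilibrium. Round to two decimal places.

54.33

Each firm earns π_i = (119 - Q)q_i - 22q_i.
Setting ∂π_i/∂q_i = 0 with rivals' quantities fixed: 97 - 2q_i - q_j = 0.
With identical firms every q_j equals q_i, so q_j = q_i and 97 = 3q_i, giving q_i = 97/3.
Total output Q = 194/3, so price P = 119 - 194/3 = 163/3.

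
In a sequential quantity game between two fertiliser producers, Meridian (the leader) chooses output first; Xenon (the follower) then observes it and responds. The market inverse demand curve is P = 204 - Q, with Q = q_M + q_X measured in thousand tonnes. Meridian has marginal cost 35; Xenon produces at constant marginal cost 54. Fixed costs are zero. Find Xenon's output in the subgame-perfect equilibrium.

28

The follower Xenon best-responds to any q_M: π_X = (204 - Q)q_X - 54q_X.
Setting the follower's marginal profit to zero, 150 - q_M - 2q_X = 0, i.e. q_X = (150 - q_M)/2.
The leader anticipates this reaction. Substituting into P = 204 - Q gives P = 129 - (1/2)q_M, so π_M = (129 - (1/2)q_M)q_M - 35q_M.
Leader FOC: 94 - q_M = 0, so q_M = 94.
Then q_X = (150 - 94)/2 = 28.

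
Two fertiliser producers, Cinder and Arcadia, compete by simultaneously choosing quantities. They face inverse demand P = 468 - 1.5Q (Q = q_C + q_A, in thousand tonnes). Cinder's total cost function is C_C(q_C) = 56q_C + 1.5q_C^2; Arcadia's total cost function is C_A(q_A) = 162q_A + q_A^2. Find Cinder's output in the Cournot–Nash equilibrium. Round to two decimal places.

Cinder's profit: π_C = (468 - 1.5Q)q_C - (56q_C + (3/2)q_C²). Setting ∂π_C/∂q_C = 0: 412 - 6q_C - (3/2)(q_A) = 0.
Arcadia's first-order condition: 306 - 5q_A - (3/2)(q_C) = 0.
So q_C = (412 - (3/2)q_A)/6 and q_A = (306 - (3/2)q_C)/5.
Solving the pair: q_C = 57.6937, q_A = 1624/37.

57.69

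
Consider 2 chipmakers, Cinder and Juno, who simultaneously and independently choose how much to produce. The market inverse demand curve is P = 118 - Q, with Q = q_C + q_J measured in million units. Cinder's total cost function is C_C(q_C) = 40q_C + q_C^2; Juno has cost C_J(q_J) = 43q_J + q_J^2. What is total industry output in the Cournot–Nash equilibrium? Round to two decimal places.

30.60

Cinder's profit: π_C = (118 - Q)q_C - (40q_C + q_C²). Setting ∂π_C/∂q_C = 0: 78 - 4q_C - (q_J) = 0.
Juno's first-order condition: 75 - 4q_J - (q_C) = 0.
Best responses: q_C = (78 - q_J)/4, q_J = (75 - q_C)/4.
Substituting one into the other gives q_C = 79/5 and q_J = 74/5.
Total output Q = 79/5 + 74/5 = 153/5.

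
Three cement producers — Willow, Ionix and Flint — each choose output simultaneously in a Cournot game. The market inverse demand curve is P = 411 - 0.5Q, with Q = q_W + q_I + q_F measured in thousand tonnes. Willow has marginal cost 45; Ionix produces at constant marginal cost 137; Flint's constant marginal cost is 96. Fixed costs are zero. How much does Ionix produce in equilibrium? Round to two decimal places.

Willow's profit: π_W = (411 - 0.5Q)q_W - (45q_W). Setting ∂π_W/∂q_W = 0: 366 - q_W - (1/2)(q_I + q_F) = 0.
Ionix's profit: π_I = (411 - 0.5Q)q_I - (137q_I). Setting ∂π_I/∂q_I = 0: 274 - q_I - (1/2)(q_W + q_F) = 0.
Flint's first-order condition: 315 - q_F - (1/2)(q_W + q_I) = 0.
Adding the 3 first-order conditions: 955 − 2Q = 0, so Q = 955/2.
Back-substituting: q_W = (366 − 955/4)/(1/2) = 509/2, q_I = (274 − 955/4)/(1/2) = 141/2, q_F = (315 − 955/4)/(1/2) = 305/2.

70.50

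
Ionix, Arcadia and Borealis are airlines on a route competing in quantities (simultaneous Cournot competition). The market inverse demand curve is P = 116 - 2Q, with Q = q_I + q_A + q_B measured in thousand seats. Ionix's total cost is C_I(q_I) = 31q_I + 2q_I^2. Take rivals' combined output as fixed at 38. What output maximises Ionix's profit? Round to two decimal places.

1.13

With rivals' combined output fixed at 38, Ionix's profit is π_I = (116 - 2·38 - 2q_I)q_I - (31q_I + 2q_I²) = (40 - 2q_I)q_I - (31q_I + 2q_I²).
∂π_I/∂q_I = 9 - 8q_I = 0, so q_I = 9/8.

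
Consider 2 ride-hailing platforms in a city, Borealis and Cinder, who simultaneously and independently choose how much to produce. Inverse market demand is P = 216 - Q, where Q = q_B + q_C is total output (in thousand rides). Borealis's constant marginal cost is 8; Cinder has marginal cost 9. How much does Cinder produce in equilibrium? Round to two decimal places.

68.67

Borealis's profit: π_B = (216 - Q)q_B - (8q_B). Setting ∂π_B/∂q_B = 0: 208 - 2q_B - (q_C) = 0.
Cinder's first-order condition: 207 - 2q_C - (q_B) = 0.
Rearranging gives the reaction functions q_B = (208 - q_C)/2 and q_C = (207 - q_B)/2.
Solving the pair: q_B = 209/3, q_C = 206/3.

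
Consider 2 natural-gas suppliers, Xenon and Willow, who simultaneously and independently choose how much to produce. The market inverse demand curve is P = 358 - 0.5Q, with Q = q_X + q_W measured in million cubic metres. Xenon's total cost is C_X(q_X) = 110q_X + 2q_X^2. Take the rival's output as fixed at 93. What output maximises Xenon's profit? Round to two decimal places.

With the rival's output fixed at 93, Xenon's profit is π_X = (358 - (1/2)·93 - (1/2)q_X)q_X - (110q_X + 2q_X²) = (623/2 - (1/2)q_X)q_X - (110q_X + 2q_X²).
∂π_X/∂q_X = 403/2 - 5q_X = 0, so q_X = 403/10.

40.30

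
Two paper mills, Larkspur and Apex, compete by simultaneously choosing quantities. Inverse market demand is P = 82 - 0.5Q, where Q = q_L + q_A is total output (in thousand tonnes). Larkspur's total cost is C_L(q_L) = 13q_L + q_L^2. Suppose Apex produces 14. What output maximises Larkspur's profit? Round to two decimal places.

With the rival's output fixed at 14, Larkspur's profit is π_L = (82 - (1/2)·14 - (1/2)q_L)q_L - (13q_L + q_L²) = (75 - (1/2)q_L)q_L - (13q_L + q_L²).
∂π_L/∂q_L = 62 - 3q_L = 0, so q_L = 62/3.

20.67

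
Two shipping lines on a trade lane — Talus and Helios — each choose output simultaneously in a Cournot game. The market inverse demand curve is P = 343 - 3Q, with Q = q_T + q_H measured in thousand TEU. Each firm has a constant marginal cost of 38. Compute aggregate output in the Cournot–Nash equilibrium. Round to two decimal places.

67.78

A representative firm's profit is π_i = q_i(343 - 3Q) - 38q_i.
First-order condition (treating rivals' output as given): 305 - 6q_i - 3q_j = 0.
By symmetry each firm produces the same amount; substituting q_j = q_i yields q_i = 305/9.
Total output Q = 305/9 + 305/9 = 610/9.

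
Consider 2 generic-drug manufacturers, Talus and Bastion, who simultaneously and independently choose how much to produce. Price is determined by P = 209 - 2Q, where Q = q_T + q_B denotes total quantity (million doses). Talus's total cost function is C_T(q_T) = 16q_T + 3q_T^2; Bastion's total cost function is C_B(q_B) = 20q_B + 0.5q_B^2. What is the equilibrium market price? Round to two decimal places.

118.09

Talus's profit: π_T = (209 - 2Q)q_T - (16q_T + 3q_T²). Setting ∂π_T/∂q_T = 0: 193 - 10q_T - 2(q_B) = 0.
Bastion's first-order condition: 189 - 5q_B - 2(q_T) = 0.
So q_T = (193 - 2q_B)/10 and q_B = (189 - 2q_T)/5.
Solving the pair: q_T = 587/46, q_B = 752/23.
Total output Q = 45.4565, so price P = 209 - 2·45.4565 = 118.0870.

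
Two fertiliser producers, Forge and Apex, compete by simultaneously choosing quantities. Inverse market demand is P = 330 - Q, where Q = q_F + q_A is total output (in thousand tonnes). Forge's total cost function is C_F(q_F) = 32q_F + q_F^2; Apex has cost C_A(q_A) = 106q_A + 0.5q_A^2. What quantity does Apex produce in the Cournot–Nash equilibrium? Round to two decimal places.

54.36

Forge's profit: π_F = (330 - Q)q_F - (32q_F + q_F²). Setting ∂π_F/∂q_F = 0: 298 - 4q_F - (q_A) = 0.
Apex's first-order condition: 224 - 3q_A - (q_F) = 0.
Best responses: q_F = (298 - q_A)/4, q_A = (224 - q_F)/3.
Substituting one into the other gives q_F = 670/11 and q_A = 598/11.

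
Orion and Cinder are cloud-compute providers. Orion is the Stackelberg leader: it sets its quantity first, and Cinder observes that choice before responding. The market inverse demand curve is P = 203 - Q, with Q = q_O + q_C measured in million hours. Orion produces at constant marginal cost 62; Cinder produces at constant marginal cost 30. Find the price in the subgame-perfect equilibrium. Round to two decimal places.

The follower Cinder best-responds to any q_O: π_C = (203 - Q)q_C - 30q_C.
Follower FOC: 173 - q_O - 2q_C = 0, so q_C(q_O) = (173 - q_O)/2.
The leader anticipates this reaction. Substituting into P = 203 - Q gives P = 233/2 - (1/2)q_O, so π_O = (233/2 - (1/2)q_O)q_O - 62q_O.
Maximising: ∂π_O/∂q_O = 109/2 - q_O = 0, giving q_O = 109/2.
Then q_C = (173 - 109/2)/2 = 237/4.
Total output Q = 455/4, so price P = 203 - 455/4 = 357/4.

89.25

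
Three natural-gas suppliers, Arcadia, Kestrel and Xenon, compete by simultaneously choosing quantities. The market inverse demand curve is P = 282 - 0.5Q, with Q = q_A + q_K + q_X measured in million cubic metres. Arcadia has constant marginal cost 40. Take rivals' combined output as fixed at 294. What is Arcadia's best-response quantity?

95

With rivals' combined output fixed at 294, Arcadia's profit is π_A = (282 - (1/2)·294 - (1/2)q_A)q_A - (40q_A) = (135 - (1/2)q_A)q_A - (40q_A).
∂π_A/∂q_A = 95 - q_A = 0, so q_A = 95.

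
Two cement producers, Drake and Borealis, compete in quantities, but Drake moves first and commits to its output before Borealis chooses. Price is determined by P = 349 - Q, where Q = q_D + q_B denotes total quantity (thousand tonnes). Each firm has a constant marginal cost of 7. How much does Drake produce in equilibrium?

171

Solve by backward induction. Given q_D, the follower Borealis maximises π_B = (349 - q_D - q_B)q_B - 7q_B.
∂π_B/∂q_B = 342 - q_D - 2q_B = 0 gives the reaction function q_B = (342 - q_D)/2.
The leader anticipates this reaction. Substituting into P = 349 - Q gives P = 178 - (1/2)q_D, so π_D = (178 - (1/2)q_D)q_D - 7q_D.
Maximising: ∂π_D/∂q_D = 171 - q_D = 0, giving q_D = 171.
Then q_B = (342 - 171)/2 = 171/2.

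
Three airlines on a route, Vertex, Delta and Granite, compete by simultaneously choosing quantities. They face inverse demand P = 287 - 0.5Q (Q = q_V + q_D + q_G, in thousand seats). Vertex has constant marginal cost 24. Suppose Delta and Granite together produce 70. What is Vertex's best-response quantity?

228

With rivals' combined output fixed at 70, Vertex's profit is π_V = (287 - (1/2)·70 - (1/2)q_V)q_V - (24q_V) = (252 - (1/2)q_V)q_V - (24q_V).
∂π_V/∂q_V = 228 - q_V = 0, so q_V = 228.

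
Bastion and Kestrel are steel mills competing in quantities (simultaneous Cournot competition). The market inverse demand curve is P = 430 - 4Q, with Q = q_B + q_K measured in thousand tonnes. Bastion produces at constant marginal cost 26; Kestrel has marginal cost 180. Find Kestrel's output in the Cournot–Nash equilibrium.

8

Bastion's profit: π_B = (430 - 4Q)q_B - (26q_B). Setting ∂π_B/∂q_B = 0: 404 - 8q_B - 4(q_K) = 0.
Kestrel's first-order condition: 250 - 8q_K - 4(q_B) = 0.
So q_B = (404 - 4q_K)/8 and q_K = (250 - 4q_B)/8.
Solving the pair: q_B = 93/2, q_K = 8.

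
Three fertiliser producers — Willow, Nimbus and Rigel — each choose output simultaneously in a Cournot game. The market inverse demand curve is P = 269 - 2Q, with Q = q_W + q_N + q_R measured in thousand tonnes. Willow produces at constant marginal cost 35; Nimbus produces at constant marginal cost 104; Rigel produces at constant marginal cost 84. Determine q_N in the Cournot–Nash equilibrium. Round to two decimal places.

Willow's profit: π_W = (269 - 2Q)q_W - (35q_W). Setting ∂π_W/∂q_W = 0: 234 - 4q_W - 2(q_N + q_R) = 0.
Nimbus's first-order condition: 165 - 4q_N - 2(q_W + q_R) = 0.
Rigel's profit: π_R = (269 - 2Q)q_R - (84q_R). Setting ∂π_R/∂q_R = 0: 185 - 4q_R - 2(q_W + q_N) = 0.
Adding the 3 first-order conditions: 584 − 8Q = 0, so Q = 73.
Back-substituting: q_W = (234 − 146)/2 = 44, q_N = (165 − 146)/2 = 19/2, q_R = (185 − 146)/2 = 39/2.

9.50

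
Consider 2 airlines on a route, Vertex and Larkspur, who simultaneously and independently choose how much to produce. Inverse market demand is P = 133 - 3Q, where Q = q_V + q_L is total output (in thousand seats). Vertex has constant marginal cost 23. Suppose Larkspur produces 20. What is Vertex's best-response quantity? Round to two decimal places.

8.33

With the rival's output fixed at 20, Vertex's profit is π_V = (133 - 3·20 - 3q_V)q_V - (23q_V) = (73 - 3q_V)q_V - (23q_V).
∂π_V/∂q_V = 50 - 6q_V = 0, so q_V = 25/3.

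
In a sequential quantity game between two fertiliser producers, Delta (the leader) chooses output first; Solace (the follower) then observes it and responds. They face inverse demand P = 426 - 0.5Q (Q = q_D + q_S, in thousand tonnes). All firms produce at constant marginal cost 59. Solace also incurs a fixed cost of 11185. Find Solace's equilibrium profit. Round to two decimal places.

Solve by backward induction. Given q_D, the follower Solace maximises π_S = (426 - (1/2)q_D - (1/2)q_S)q_S - 59q_S.
Follower FOC: 367 - (1/2)q_D - q_S = 0, so q_S(q_D) = (367 - (1/2)q_D).
The leader anticipates this reaction. Substituting into P = 426 - 0.5Q gives P = 485/2 - (1/4)q_D, so π_D = (485/2 - (1/4)q_D)q_D - 59q_D.
Leader FOC: 367/2 - (1/2)q_D = 0, so q_D = 367.
Then q_S = (367 - (1/2)·367) = 367/2.
Price P = 426 - (1/2)·(1101/2) = 603/4.
Solace's profit: (603/4 - 59)·(367/2) - 11185 = 5651.1250.

5651.13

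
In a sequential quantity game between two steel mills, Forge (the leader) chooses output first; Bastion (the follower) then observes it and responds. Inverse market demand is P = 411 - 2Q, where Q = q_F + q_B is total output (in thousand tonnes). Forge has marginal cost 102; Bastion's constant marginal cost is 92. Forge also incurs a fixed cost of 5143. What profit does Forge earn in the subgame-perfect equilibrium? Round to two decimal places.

The follower Bastion best-responds to any q_F: π_B = (411 - 2Q)q_B - 92q_B.
Follower FOC: 319 - 2q_F - 4q_B = 0, so q_B(q_F) = (319 - 2q_F)/4.
Forge substitutes q_B(q_F) into its own profit: π_F = q_F(411 - 2q_F - (319 - 2q_F)/2) - 102q_F = (503/2 - q_F)q_F - 102q_F.
Maximising: ∂π_F/∂q_F = 299/2 - 2q_F = 0, giving q_F = 299/4.
Then q_B = (319 - 2·(299/4))/4 = 339/8.
Price P = 411 - 2·(937/8) = 707/4.
Forge's profit: (707/4 - 102)·(299/4) - 5143 = 444.5625.

444.56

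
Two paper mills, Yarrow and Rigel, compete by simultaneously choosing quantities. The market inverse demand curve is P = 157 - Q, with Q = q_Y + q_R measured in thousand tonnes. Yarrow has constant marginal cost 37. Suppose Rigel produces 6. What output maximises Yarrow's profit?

57

With the rival's output fixed at 6, Yarrow's profit is π_Y = (157 - 6 - q_Y)q_Y - (37q_Y) = (151 - q_Y)q_Y - (37q_Y).
∂π_Y/∂q_Y = 114 - 2q_Y = 0, so q_Y = 57.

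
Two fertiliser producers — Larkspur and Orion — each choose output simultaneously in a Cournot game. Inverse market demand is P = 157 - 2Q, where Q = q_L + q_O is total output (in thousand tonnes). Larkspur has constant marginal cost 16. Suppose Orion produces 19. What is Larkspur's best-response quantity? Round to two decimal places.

With the rival's output fixed at 19, Larkspur's profit is π_L = (157 - 2·19 - 2q_L)q_L - (16q_L) = (119 - 2q_L)q_L - (16q_L).
∂π_L/∂q_L = 103 - 4q_L = 0, so q_L = 103/4.

25.75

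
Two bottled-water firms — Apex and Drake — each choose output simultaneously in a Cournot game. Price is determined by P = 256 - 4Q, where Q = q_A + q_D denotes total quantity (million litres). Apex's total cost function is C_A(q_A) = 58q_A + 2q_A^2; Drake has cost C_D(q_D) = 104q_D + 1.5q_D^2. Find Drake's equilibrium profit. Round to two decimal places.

Apex's profit: π_A = (256 - 4Q)q_A - (58q_A + 2q_A²). Setting ∂π_A/∂q_A = 0: 198 - 12q_A - 4(q_D) = 0.
Drake's profit: π_D = (256 - 4Q)q_D - (104q_D + (3/2)q_D²). Setting ∂π_D/∂q_D = 0: 152 - 11q_D - 4(q_A) = 0.
Rearranging gives the reaction functions q_A = (198 - 4q_D)/12 and q_D = (152 - 4q_A)/11.
Solving the pair: q_A = 785/58, q_D = 258/29.
Price P = 256 - 4·(1301/58) = 166.2759.
Drake's profit: 166.2759·(258/29) - 104·(258/29) - (3/2)(258/29)² = 435.3175.

435.32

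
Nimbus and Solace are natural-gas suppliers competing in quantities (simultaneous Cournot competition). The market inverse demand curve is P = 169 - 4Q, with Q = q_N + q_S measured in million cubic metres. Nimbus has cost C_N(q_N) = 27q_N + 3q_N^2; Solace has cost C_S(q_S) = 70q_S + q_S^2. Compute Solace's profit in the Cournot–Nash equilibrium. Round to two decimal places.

217.59

Nimbus's profit: π_N = (169 - 4Q)q_N - (27q_N + 3q_N²). Setting ∂π_N/∂q_N = 0: 142 - 14q_N - 4(q_S) = 0.
Solace's profit: π_S = (169 - 4Q)q_S - (70q_S + q_S²). Setting ∂π_S/∂q_S = 0: 99 - 10q_S - 4(q_N) = 0.
So q_N = (142 - 4q_S)/14 and q_S = (99 - 4q_N)/10.
Substituting one into the other gives q_N = 256/31 and q_S = 409/62.
Price P = 169 - 4·(921/62) = 109.5806.
Solace's profit: 109.5806·(409/62) - 70·(409/62) - (409/62)² = 217.5871.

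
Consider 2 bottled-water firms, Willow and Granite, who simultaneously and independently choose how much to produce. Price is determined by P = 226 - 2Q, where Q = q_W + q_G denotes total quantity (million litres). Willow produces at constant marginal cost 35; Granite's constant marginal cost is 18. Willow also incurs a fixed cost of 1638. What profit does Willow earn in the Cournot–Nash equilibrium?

Willow's profit: π_W = (226 - 2Q)q_W - (35q_W). Setting ∂π_W/∂q_W = 0: 191 - 4q_W - 2(q_G) = 0.
Granite's profit: π_G = (226 - 2Q)q_G - (18q_G). Setting ∂π_G/∂q_G = 0: 208 - 4q_G - 2(q_W) = 0.
So q_W = (191 - 2q_G)/4 and q_G = (208 - 2q_W)/4.
Solving the pair: q_W = 29, q_G = 75/2.
Price P = 226 - 2·(133/2) = 93.
Willow's profit: (93 - 35)·29 - 1638 = 44.

44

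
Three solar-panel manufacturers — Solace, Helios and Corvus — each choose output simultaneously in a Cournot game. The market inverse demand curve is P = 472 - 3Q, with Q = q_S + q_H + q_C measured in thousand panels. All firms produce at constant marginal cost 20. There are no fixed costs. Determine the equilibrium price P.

133

A representative firm's profit is π_i = q_i(472 - 3Q) - 20q_i.
Setting ∂π_i/∂q_i = 0 with rivals' quantities fixed: 452 - 6q_i - 3·Σ_{j≠i} q_j = 0.
By symmetry each firm produces the same amount; substituting Σ_{j≠i} q_j = 2q_i yields q_i = 452/12 = 113/3.
Total output Q = 113, so price P = 472 - 3·113 = 133.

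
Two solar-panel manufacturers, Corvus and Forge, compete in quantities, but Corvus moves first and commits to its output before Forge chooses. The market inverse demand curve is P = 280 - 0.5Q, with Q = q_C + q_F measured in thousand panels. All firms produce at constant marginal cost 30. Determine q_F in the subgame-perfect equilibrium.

125

The follower Forge best-responds to any q_C: π_F = (280 - 0.5Q)q_F - 30q_F.
∂π_F/∂q_F = 250 - (1/2)q_C - q_F = 0 gives the reaction function q_F = (250 - (1/2)q_C).
Corvus substitutes q_F(q_C) into its own profit: π_C = q_C(280 - (1/2)q_C - (250 - (1/2)q_C)/2) - 30q_C = (155 - (1/4)q_C)q_C - 30q_C.
Maximising: ∂π_C/∂q_C = 125 - (1/2)q_C = 0, giving q_C = 250.
Then q_F = (250 - (1/2)·250) = 125.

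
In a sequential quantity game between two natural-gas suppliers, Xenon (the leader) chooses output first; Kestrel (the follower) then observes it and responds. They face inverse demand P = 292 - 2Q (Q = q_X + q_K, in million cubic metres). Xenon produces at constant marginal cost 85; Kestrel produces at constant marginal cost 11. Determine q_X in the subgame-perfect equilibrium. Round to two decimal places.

Solve by backward induction. Given q_X, the follower Kestrel maximises π_K = (292 - 2q_X - 2q_K)q_K - 11q_K.
Setting the follower's marginal profit to zero, 281 - 2q_X - 4q_K = 0, i.e. q_K = (281 - 2q_X)/4.
Xenon substitutes q_K(q_X) into its own profit: π_X = q_X(292 - 2q_X - (281 - 2q_X)/2) - 85q_X = (303/2 - q_X)q_X - 85q_X.
The leader's first-order condition 133/2 - 2q_X = 0 yields q_X = 133/4.
Then q_K = (281 - 2·(133/4))/4 = 429/8.

33.25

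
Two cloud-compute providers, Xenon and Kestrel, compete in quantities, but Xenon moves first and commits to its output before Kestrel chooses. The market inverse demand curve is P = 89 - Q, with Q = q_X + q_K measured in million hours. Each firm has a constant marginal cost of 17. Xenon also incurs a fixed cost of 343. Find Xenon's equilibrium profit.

305

Solve by backward induction. Given q_X, the follower Kestrel maximises π_K = (89 - q_X - q_K)q_K - 17q_K.
Follower FOC: 72 - q_X - 2q_K = 0, so q_K(q_X) = (72 - q_X)/2.
Xenon substitutes q_K(q_X) into its own profit: π_X = q_X(89 - q_X - (72 - q_X)/2) - 17q_X = (53 - (1/2)q_X)q_X - 17q_X.
Leader FOC: 36 - q_X = 0, so q_X = 36.
Then q_K = (72 - 36)/2 = 18.
Price P = 89 - 54 = 35.
Xenon's profit: (35 - 17)·36 - 343 = 305.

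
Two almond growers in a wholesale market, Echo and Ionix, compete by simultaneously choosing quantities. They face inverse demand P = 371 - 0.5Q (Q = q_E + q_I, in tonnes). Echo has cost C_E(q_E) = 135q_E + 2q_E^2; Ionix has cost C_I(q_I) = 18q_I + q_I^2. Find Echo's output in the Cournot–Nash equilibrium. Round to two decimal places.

36.03

Echo's profit: π_E = (371 - 0.5Q)q_E - (135q_E + 2q_E²). Setting ∂π_E/∂q_E = 0: 236 - 5q_E - (1/2)(q_I) = 0.
Ionix's profit: π_I = (371 - 0.5Q)q_I - (18q_I + q_I²). Setting ∂π_I/∂q_I = 0: 353 - 3q_I - (1/2)(q_E) = 0.
Best responses: q_E = (236 - (1/2)q_I)/5, q_I = (353 - (1/2)q_E)/3.
Solving the pair: q_E = 36.0339, q_I = 111.6610.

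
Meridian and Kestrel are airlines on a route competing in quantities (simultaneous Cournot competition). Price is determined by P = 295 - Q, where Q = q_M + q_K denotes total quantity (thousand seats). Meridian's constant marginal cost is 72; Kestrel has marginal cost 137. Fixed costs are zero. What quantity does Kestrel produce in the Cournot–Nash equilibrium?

31

Meridian's profit: π_M = (295 - Q)q_M - (72q_M). Setting ∂π_M/∂q_M = 0: 223 - 2q_M - (q_K) = 0.
Kestrel's first-order condition: 158 - 2q_K - (q_M) = 0.
Best responses: q_M = (223 - q_K)/2, q_K = (158 - q_M)/2.
Substituting one into the other gives q_M = 96 and q_K = 31.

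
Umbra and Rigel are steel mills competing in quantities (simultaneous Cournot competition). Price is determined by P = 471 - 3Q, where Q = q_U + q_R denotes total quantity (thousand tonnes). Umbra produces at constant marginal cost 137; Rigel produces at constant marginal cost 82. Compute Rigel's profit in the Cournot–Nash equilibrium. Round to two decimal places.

Umbra's profit: π_U = (471 - 3Q)q_U - (137q_U). Setting ∂π_U/∂q_U = 0: 334 - 6q_U - 3(q_R) = 0.
Rigel's profit: π_R = (471 - 3Q)q_R - (82q_R). Setting ∂π_R/∂q_R = 0: 389 - 6q_R - 3(q_U) = 0.
Best responses: q_U = (334 - 3q_R)/6, q_R = (389 - 3q_U)/6.
Substituting one into the other gives q_U = 31 and q_R = 148/3.
Price P = 471 - 3·(241/3) = 230.
Rigel's profit: (230 - 82)·(148/3) = 7301.3333.

7301.33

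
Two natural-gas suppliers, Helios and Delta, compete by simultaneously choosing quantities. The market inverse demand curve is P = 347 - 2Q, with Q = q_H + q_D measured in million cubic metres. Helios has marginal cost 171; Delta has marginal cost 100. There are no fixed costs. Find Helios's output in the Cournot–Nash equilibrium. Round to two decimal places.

Helios's profit: π_H = (347 - 2Q)q_H - (171q_H). Setting ∂π_H/∂q_H = 0: 176 - 4q_H - 2(q_D) = 0.
Delta's profit: π_D = (347 - 2Q)q_D - (100q_D). Setting ∂π_D/∂q_D = 0: 247 - 4q_D - 2(q_H) = 0.
Best responses: q_H = (176 - 2q_D)/4, q_D = (247 - 2q_H)/4.
Solving the pair: q_H = 35/2, q_D = 53.

17.50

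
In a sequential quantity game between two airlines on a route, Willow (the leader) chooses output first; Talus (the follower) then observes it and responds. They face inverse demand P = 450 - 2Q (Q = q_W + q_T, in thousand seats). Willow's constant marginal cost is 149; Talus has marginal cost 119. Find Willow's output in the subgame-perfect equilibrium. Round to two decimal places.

The follower Talus best-responds to any q_W: π_T = (450 - 2Q)q_T - 119q_T.
∂π_T/∂q_T = 331 - 2q_W - 4q_T = 0 gives the reaction function q_T = (331 - 2q_W)/4.
Willow substitutes q_T(q_W) into its own profit: π_W = q_W(450 - 2q_W - (331 - 2q_W)/2) - 149q_W = (569/2 - q_W)q_W - 149q_W.
The leader's first-order condition 271/2 - 2q_W = 0 yields q_W = 271/4.
Then q_T = (331 - 2·(271/4))/4 = 391/8.

67.75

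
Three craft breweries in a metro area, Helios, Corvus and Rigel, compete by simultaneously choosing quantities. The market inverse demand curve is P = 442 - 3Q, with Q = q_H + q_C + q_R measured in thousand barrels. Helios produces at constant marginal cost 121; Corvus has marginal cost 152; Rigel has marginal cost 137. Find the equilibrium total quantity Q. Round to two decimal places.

76.33

Helios's profit: π_H = (442 - 3Q)q_H - (121q_H). Setting ∂π_H/∂q_H = 0: 321 - 6q_H - 3(q_C + q_R) = 0.
Corvus's first-order condition: 290 - 6q_C - 3(q_H + q_R) = 0.
Rigel's first-order condition: 305 - 6q_R - 3(q_H + q_C) = 0.
Adding the 3 first-order conditions: 916 − 12Q = 0, so Q = 229/3.
Back-substituting: q_H = (321 − 229)/3 = 92/3, q_C = (290 − 229)/3 = 61/3, q_R = (305 − 229)/3 = 76/3.
Total output Q = 92/3 + 61/3 + 76/3 = 229/3.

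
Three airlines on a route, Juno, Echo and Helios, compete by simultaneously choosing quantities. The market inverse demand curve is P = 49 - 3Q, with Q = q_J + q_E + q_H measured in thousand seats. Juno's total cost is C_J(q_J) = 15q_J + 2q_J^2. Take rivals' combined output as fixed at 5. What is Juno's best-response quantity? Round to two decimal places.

1.90

With rivals' combined output fixed at 5, Juno's profit is π_J = (49 - 3·5 - 3q_J)q_J - (15q_J + 2q_J²) = (34 - 3q_J)q_J - (15q_J + 2q_J²).
∂π_J/∂q_J = 19 - 10q_J = 0, so q_J = 19/10.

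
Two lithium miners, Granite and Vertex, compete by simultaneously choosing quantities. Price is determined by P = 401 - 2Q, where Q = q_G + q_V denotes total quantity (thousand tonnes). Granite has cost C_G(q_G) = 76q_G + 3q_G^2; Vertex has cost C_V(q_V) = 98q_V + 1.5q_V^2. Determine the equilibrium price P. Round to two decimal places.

Granite's profit: π_G = (401 - 2Q)q_G - (76q_G + 3q_G²). Setting ∂π_G/∂q_G = 0: 325 - 10q_G - 2(q_V) = 0.
Vertex's profit: π_V = (401 - 2Q)q_V - (98q_V + (3/2)q_V²). Setting ∂π_V/∂q_V = 0: 303 - 7q_V - 2(q_G) = 0.
So q_G = (325 - 2q_V)/10 and q_V = (303 - 2q_G)/7.
Substituting one into the other gives q_G = 1669/66 and q_V = 1190/33.
Total output Q = 61.3485, so price P = 401 - 2·61.3485 = 278.3030.

278.30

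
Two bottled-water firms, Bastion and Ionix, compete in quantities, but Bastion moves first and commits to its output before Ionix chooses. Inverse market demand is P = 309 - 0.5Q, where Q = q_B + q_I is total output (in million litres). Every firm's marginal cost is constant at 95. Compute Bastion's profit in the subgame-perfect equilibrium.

Solve by backward induction. Given q_B, the follower Ionix maximises π_I = (309 - (1/2)q_B - (1/2)q_I)q_I - 95q_I.
Setting the follower's marginal profit to zero, 214 - (1/2)q_B - q_I = 0, i.e. q_I = (214 - (1/2)q_B).
Bastion substitutes q_I(q_B) into its own profit: π_B = q_B(309 - (1/2)q_B - (214 - (1/2)q_B)/2) - 95q_B = (202 - (1/4)q_B)q_B - 95q_B.
Maximising: ∂π_B/∂q_B = 107 - (1/2)q_B = 0, giving q_B = 214.
Then q_I = (214 - (1/2)·214) = 107.
Price P = 309 - (1/2)·321 = 297/2.
Bastion's profit: (297/2 - 95)·214 = 11449.

11449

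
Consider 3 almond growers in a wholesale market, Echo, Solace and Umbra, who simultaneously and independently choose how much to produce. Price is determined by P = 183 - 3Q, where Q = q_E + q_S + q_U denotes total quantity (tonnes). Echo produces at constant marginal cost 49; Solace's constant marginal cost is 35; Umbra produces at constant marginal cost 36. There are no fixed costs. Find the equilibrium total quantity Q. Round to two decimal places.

Echo's profit: π_E = (183 - 3Q)q_E - (49q_E). Setting ∂π_E/∂q_E = 0: 134 - 6q_E - 3(q_S + q_U) = 0.
Solace's profit: π_S = (183 - 3Q)q_S - (35q_S). Setting ∂π_S/∂q_S = 0: 148 - 6q_S - 3(q_E + q_U) = 0.
Umbra's profit: π_U = (183 - 3Q)q_U - (36q_U). Setting ∂π_U/∂q_U = 0: 147 - 6q_U - 3(q_E + q_S) = 0.
Adding the 3 first-order conditions: 429 − 12Q = 0, so Q = 143/4.
Back-substituting: q_E = (134 − 429/4)/3 = 107/12, q_S = (148 − 429/4)/3 = 163/12, q_U = (147 − 429/4)/3 = 53/4.
Total output Q = 107/12 + 163/12 + 53/4 = 143/4.

35.75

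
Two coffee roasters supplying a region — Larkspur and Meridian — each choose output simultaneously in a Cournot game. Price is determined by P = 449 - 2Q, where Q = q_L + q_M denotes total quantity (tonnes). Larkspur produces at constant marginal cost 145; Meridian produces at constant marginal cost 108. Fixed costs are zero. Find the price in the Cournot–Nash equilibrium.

234

Larkspur's profit: π_L = (449 - 2Q)q_L - (145q_L). Setting ∂π_L/∂q_L = 0: 304 - 4q_L - 2(q_M) = 0.
Meridian's profit: π_M = (449 - 2Q)q_M - (108q_M). Setting ∂π_M/∂q_M = 0: 341 - 4q_M - 2(q_L) = 0.
Best responses: q_L = (304 - 2q_M)/4, q_M = (341 - 2q_L)/4.
Solving the pair: q_L = 89/2, q_M = 63.
Total output Q = 215/2, so price P = 449 - 2·(215/2) = 234.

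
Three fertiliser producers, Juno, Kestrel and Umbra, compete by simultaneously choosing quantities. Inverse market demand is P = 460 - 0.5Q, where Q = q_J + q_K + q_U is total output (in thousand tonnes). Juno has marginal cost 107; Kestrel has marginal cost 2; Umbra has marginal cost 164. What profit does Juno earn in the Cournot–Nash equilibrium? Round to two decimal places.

Juno's profit: π_J = (460 - 0.5Q)q_J - (107q_J). Setting ∂π_J/∂q_J = 0: 353 - q_J - (1/2)(q_K + q_U) = 0.
Kestrel's profit: π_K = (460 - 0.5Q)q_K - (2q_K). Setting ∂π_K/∂q_K = 0: 458 - q_K - (1/2)(q_J + q_U) = 0.
Umbra's first-order condition: 296 - q_U - (1/2)(q_J + q_K) = 0.
Summing all 3 equations gives 1107 − 2Q = 0, hence Q = 1107/2.
Back-substituting: q_J = (353 − 1107/4)/(1/2) = 305/2, q_K = (458 − 1107/4)/(1/2) = 725/2, q_U = (296 − 1107/4)/(1/2) = 77/2.
Price P = 460 - (1/2)·(1107/2) = 733/4.
Juno's profit: (733/4 - 107)·(305/2) = 11628.1250.

11628.13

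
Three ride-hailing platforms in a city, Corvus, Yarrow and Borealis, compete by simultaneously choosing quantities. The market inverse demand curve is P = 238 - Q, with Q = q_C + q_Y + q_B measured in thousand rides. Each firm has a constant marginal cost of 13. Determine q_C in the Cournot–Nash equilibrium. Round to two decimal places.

56.25

Each firm earns π_i = (238 - Q)q_i - 13q_i.
First-order condition (treating rivals' output as given): 225 - 2q_i - Σ_{j≠i} q_j = 0.
By symmetry each firm produces the same amount; substituting Σ_{j≠i} q_j = 2q_i yields q_i = 225/4.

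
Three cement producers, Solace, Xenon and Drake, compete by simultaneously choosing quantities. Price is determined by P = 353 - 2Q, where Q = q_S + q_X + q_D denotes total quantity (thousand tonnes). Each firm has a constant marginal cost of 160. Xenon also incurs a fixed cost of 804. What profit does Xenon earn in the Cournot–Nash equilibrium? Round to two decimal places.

360.03

A representative firm's profit is π_i = q_i(353 - 2Q) - 160q_i.
Setting ∂π_i/∂q_i = 0 with rivals' quantities fixed: 193 - 4q_i - 2·Σ_{j≠i} q_j = 0.
By symmetry each firm produces the same amount; substituting Σ_{j≠i} q_j = 2q_i yields q_i = 193/8.
Price P = 353 - 2·(579/8) = 833/4.
Xenon's profit: (833/4 - 160)·(193/8) - 804 = 360.0313.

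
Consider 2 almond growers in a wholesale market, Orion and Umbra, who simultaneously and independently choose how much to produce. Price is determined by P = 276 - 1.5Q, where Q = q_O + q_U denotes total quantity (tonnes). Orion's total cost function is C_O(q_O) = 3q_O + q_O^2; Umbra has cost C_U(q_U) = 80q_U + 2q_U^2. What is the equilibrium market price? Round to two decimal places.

175.81

Orion's profit: π_O = (276 - 1.5Q)q_O - (3q_O + q_O²). Setting ∂π_O/∂q_O = 0: 273 - 5q_O - (3/2)(q_U) = 0.
Umbra's first-order condition: 196 - 7q_U - (3/2)(q_O) = 0.
Rearranging gives the reaction functions q_O = (273 - (3/2)q_U)/5 and q_U = (196 - (3/2)q_O)/7.
Solving the pair: q_O = 49.3740, q_U = 17.4198.
Total output Q = 66.7939, so price P = 276 - (3/2)·66.7939 = 175.8092.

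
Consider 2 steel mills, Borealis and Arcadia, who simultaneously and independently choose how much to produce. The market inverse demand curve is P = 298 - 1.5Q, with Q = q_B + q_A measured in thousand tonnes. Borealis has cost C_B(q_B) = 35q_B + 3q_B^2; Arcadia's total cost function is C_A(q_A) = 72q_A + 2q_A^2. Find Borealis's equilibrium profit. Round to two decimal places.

2750.81

Borealis's profit: π_B = (298 - 1.5Q)q_B - (35q_B + 3q_B²). Setting ∂π_B/∂q_B = 0: 263 - 9q_B - (3/2)(q_A) = 0.
Arcadia's first-order condition: 226 - 7q_A - (3/2)(q_B) = 0.
Best responses: q_B = (263 - (3/2)q_A)/9, q_A = (226 - (3/2)q_B)/7.
Solving the pair: q_B = 24.7243, q_A = 26.9877.
Price P = 298 - (3/2)·51.7119 = 220.4321.
Borealis's profit: 220.4321·24.7243 - 35·24.7243 - 3·24.7243² = 2750.8051.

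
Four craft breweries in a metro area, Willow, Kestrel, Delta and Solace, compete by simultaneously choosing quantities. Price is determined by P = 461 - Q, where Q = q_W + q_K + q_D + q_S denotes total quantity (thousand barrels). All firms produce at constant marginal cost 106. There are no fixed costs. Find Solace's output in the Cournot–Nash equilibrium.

71

A representative firm's profit is π_i = q_i(461 - Q) - 106q_i.
First-order condition (treating rivals' output as given): 355 - 2q_i - Σ_{j≠i} q_j = 0.
By symmetry each firm produces the same amount; substituting Σ_{j≠i} q_j = 3q_i yields q_i = 355/5 = 71.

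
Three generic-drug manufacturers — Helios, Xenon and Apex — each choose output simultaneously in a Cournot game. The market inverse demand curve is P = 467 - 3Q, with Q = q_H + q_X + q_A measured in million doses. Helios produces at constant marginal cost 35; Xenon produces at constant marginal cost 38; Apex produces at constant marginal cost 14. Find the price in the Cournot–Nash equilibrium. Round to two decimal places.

Helios's profit: π_H = (467 - 3Q)q_H - (35q_H). Setting ∂π_H/∂q_H = 0: 432 - 6q_H - 3(q_X + q_A) = 0.
Xenon's profit: π_X = (467 - 3Q)q_X - (38q_X). Setting ∂π_X/∂q_X = 0: 429 - 6q_X - 3(q_H + q_A) = 0.
Apex's first-order condition: 453 - 6q_A - 3(q_H + q_X) = 0.
Summing all 3 equations gives 1314 − 12Q = 0, hence Q = 219/2.
Back-substituting: q_H = (432 − 657/2)/3 = 69/2, q_X = (429 − 657/2)/3 = 67/2, q_A = (453 − 657/2)/3 = 83/2.
Total output Q = 219/2, so price P = 467 - 3·(219/2) = 277/2.

138.50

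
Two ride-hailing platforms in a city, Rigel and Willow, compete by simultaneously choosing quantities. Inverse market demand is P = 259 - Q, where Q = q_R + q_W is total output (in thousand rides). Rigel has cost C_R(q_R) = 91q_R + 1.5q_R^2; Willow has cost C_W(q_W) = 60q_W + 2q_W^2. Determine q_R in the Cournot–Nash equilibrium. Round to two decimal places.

27.90

Rigel's profit: π_R = (259 - Q)q_R - (91q_R + (3/2)q_R²). Setting ∂π_R/∂q_R = 0: 168 - 5q_R - (q_W) = 0.
Willow's profit: π_W = (259 - Q)q_W - (60q_W + 2q_W²). Setting ∂π_W/∂q_W = 0: 199 - 6q_W - (q_R) = 0.
Best responses: q_R = (168 - q_W)/5, q_W = (199 - q_R)/6.
Solving the pair: q_R = 809/29, q_W = 827/29.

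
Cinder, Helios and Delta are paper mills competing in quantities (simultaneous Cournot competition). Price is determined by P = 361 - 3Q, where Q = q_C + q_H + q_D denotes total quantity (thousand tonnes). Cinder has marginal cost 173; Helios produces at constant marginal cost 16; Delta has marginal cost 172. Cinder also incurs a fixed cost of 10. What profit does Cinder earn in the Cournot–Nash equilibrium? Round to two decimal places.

Cinder's profit: π_C = (361 - 3Q)q_C - (173q_C). Setting ∂π_C/∂q_C = 0: 188 - 6q_C - 3(q_H + q_D) = 0.
Helios's profit: π_H = (361 - 3Q)q_H - (16q_H). Setting ∂π_H/∂q_H = 0: 345 - 6q_H - 3(q_C + q_D) = 0.
Delta's profit: π_D = (361 - 3Q)q_D - (172q_D). Setting ∂π_D/∂q_D = 0: 189 - 6q_D - 3(q_C + q_H) = 0.
Summing all 3 equations gives 722 − 12Q = 0, hence Q = 361/6.
Back-substituting: q_C = (188 − 361/2)/3 = 5/2, q_H = (345 − 361/2)/3 = 329/6, q_D = (189 − 361/2)/3 = 17/6.
Price P = 361 - 3·(361/6) = 361/2.
Cinder's profit: (361/2 - 173)·(5/2) - 10 = 35/4.

8.75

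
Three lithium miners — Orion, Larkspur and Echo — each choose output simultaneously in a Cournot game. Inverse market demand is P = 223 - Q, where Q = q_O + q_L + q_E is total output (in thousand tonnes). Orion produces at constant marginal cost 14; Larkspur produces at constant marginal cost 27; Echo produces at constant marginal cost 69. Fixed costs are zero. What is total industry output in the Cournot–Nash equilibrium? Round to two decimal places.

139.75

Orion's profit: π_O = (223 - Q)q_O - (14q_O). Setting ∂π_O/∂q_O = 0: 209 - 2q_O - (q_L + q_E) = 0.
Larkspur's profit: π_L = (223 - Q)q_L - (27q_L). Setting ∂π_L/∂q_L = 0: 196 - 2q_L - (q_O + q_E) = 0.
Echo's first-order condition: 154 - 2q_E - (q_O + q_L) = 0.
Adding the 3 conditions: 559 − 2Q − 2Q = 0, i.e. Q = 559/4.
Back-substituting: q_O = (209 − 559/4) = 277/4, q_L = (196 − 559/4) = 225/4, q_E = (154 − 559/4) = 57/4.
Total output Q = 277/4 + 225/4 + 57/4 = 559/4.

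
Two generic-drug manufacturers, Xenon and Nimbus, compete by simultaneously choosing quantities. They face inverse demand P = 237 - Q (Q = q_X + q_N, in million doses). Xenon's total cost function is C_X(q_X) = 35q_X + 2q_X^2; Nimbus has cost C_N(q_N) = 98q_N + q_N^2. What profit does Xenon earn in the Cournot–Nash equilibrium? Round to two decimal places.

2538.15

Xenon's profit: π_X = (237 - Q)q_X - (35q_X + 2q_X²). Setting ∂π_X/∂q_X = 0: 202 - 6q_X - (q_N) = 0.
Nimbus's profit: π_N = (237 - Q)q_N - (98q_N + q_N²). Setting ∂π_N/∂q_N = 0: 139 - 4q_N - (q_X) = 0.
Rearranging gives the reaction functions q_X = (202 - q_N)/6 and q_N = (139 - q_X)/4.
Substituting one into the other gives q_X = 669/23 and q_N = 632/23.
Price P = 237 - 1301/23 = 180.4348.
Xenon's profit: 180.4348·(669/23) - 35·(669/23) - 2(669/23)² = 2538.1531.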